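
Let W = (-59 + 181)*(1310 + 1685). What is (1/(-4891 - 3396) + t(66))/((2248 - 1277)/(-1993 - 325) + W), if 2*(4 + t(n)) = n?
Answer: 557066396/7018865657063 ≈ 7.9367e-5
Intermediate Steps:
t(n) = -4 + n/2
W = 365390 (W = 122*2995 = 365390)
(1/(-4891 - 3396) + t(66))/((2248 - 1277)/(-1993 - 325) + W) = (1/(-4891 - 3396) + (-4 + (1/2)*66))/((2248 - 1277)/(-1993 - 325) + 365390) = (1/(-8287) + (-4 + 33))/(971/(-2318) + 365390) = (-1/8287 + 29)/(971*(-1/2318) + 365390) = 240322/(8287*(-971/2318 + 365390)) = 240322/(8287*(846973049/2318)) = (240322/8287)*(2318/846973049) = 557066396/7018865657063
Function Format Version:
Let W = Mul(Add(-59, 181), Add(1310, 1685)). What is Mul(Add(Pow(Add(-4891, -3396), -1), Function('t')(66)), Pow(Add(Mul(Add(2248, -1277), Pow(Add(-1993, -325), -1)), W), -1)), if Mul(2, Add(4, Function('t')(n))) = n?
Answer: Rational(557066396, 7018865657063) ≈ 7.9367e-5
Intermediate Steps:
Function('t')(n) = Add(-4, Mul(Rational(1, 2), n))
W = 365390 (W = Mul(122, 2995) = 365390)
Mul(Add(Pow(Add(-4891, -3396), -1), Function('t')(66)), Pow(Add(Mul(Add(2248, -1277), Pow(Add(-1993, -325), -1)), W), -1)) = Mul(Add(Pow(Add(-4891, -3396), -1), Add(-4, Mul(Rational(1, 2), 66))), Pow(Add(Mul(Add(2248, -1277), Pow(Add(-1993, -325), -1)), 365390), -1)) = Mul(Add(Pow(-8287, -1), Add(-4, 33)), Pow(Add(Mul(971, Pow(-2318, -1)), 365390), -1)) = Mul(Add(Rational(-1, 8287), 29), Pow(Add(Mul(971, Rational(-1, 2318)), 365390), -1)) = Mul(Rational(240322, 8287), Pow(Add(Rational(-971, 2318), 365390), -1)) = Mul(Rational(240322, 8287), Pow(Rational(846973049, 2318), -1)) = Mul(Rational(240322, 8287), Rational(2318, 846973049)) = Rational(557066396, 7018865657063)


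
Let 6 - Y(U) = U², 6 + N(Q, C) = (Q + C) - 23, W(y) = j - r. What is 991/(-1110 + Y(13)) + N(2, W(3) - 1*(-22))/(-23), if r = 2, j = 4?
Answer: -18974/29279 ≈ -0.64804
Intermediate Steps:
W(y) = 2 (W(y) = 4 - 1*2 = 4 - 2 = 2)
N(Q, C) = -29 + C + Q (N(Q, C) = -6 + ((Q + C) - 23) = -6 + ((C + Q) - 23) = -6 + (-23 + C + Q) = -29 + C + Q)
Y(U) = 6 - U²
991/(-1110 + Y(13)) + N(2, W(3) - 1*(-22))/(-23) = 991/(-1110 + (6 - 1*13²)) + (-29 + (2 - 1*(-22)) + 2)/(-23) = 991/(-1110 + (6 - 1*169)) + (-29 + (2 + 22) + 2)*(-1/23) = 991/(-1110 + (6 - 169)) + (-29 + 24 + 2)*(-1/23) = 991/(-1110 - 163) - 3*(-1/23) = 991/(-1273) + 3/23 = 991*(-1/1273) + 3/23 = -991/1273 + 3/23 = -18974/29279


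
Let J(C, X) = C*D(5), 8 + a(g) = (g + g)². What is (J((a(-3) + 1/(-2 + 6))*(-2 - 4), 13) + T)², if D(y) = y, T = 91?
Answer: 2289169/4 ≈ 5.7229e+5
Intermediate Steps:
a(g) = -8 + 4*g² (a(g) = -8 + (g + g)² = -8 + (2*g)² = -8 + 4*g²)
J(C, X) = 5*C (J(C, X) = C*5 = 5*C)
(J((a(-3) + 1/(-2 + 6))*(-2 - 4), 13) + T)² = (5*(((-8 + 4*(-3)²) + 1/(-2 + 6))*(-2 - 4)) + 91)² = (5*(((-8 + 4*9) + 1/4)*(-6)) + 91)² = (5*(((-8 + 36) + ¼)*(-6)) + 91)² = (5*((28 + ¼)*(-6)) + 91)² = (5*((113/4)*(-6)) + 91)² = (5*(-339/2) + 91)² = (-1695/2 + 91)² = (-1513/2)² = 2289169/4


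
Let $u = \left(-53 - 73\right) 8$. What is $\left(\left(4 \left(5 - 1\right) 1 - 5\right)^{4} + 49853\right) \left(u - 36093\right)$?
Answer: $-2392791894$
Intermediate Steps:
$u = -1008$ ($u = \left(-126\right) 8 = -1008$)
$\left(\left(4 \left(5 - 1\right) 1 - 5\right)^{4} + 49853\right) \left(u - 36093\right) = \left(\left(4 \left(5 - 1\right) 1 - 5\right)^{4} + 49853\right) \left(-1008 - 36093\right) = \left(\left(4 \cdot 4 \cdot 1 - 5\right)^{4} + 49853\right) \left(-37101\right) = \left(\left(16 \cdot 1 - 5\right)^{4} + 49853\right) \left(-37101\right) = \left(\left(16 - 5\right)^{4} + 49853\right) \left(-37101\right) = \left(11^{4} + 49853\right) \left(-37101\right) = \left(14641 + 49853\right) \left(-37101\right) = 64494 \left(-37101\right) = -2392791894$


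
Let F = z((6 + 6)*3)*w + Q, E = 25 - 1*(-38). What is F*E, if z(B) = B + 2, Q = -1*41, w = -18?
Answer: -45675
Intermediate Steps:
Q = -41
z(B) = 2 + B
E = 63 (E = 25 + 38 = 63)
F = -725 (F = (2 + (6 + 6)*3)*(-18) - 41 = (2 + 12*3)*(-18) - 41 = (2 + 36)*(-18) - 41 = 38*(-18) - 41 = -684 - 41 = -725)
F*E = -725*63 = -45675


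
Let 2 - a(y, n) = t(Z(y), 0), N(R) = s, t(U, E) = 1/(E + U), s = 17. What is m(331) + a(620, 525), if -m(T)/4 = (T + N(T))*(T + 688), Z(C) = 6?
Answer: -8510677/6 ≈ -1.4184e+6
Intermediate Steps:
N(R) = 17
m(T) = -4*(17 + T)*(688 + T) (m(T) = -4*(T + 17)*(T + 688) = -4*(17 + T)*(688 + T))
a(y, n) = 11/6 (a(y, n) = 2 - 1/(0 + 6) = 2 - 1/6 = 2 - 1*⅙ = 2 - ⅙ = 11/6)
m(331) + a(620, 525) = (-46784 - 2820*331 - 4*331²) + 11/6 = (-46784 - 933420 - 4*109561) + 11/6 = (-46784 - 933420 - 438244) + 11/6 = -1418448 + 11/6 = -8510677/6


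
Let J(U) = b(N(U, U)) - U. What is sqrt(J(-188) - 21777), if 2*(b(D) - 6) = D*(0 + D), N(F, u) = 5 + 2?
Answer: I*sqrt(86234)/2 ≈ 146.83*I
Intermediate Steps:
N(F, u) = 7
b(D) = 6 + D**2/2 (b(D) = 6 + (D*(0 + D))/2 = 6 + (D*D)/2 = 6 + D**2/2)
J(U) = 61/2 - U (J(U) = (6 + (1/2)*7**2) - U = (6 + (1/2)*49) - U = (6 + 49/2) - U = 61/2 - U)
sqrt(J(-188) - 21777) = sqrt((61/2 - 1*(-188)) - 21777) = sqrt((61/2 + 188) - 21777) = sqrt(437/2 - 21777) = sqrt(-43117/2) = I*sqrt(86234)/2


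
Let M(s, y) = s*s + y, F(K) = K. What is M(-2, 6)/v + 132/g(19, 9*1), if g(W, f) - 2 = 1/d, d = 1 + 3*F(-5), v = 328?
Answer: 101069/1476 ≈ 68.475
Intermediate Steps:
M(s, y) = y + s² (M(s, y) = s² + y = y + s²)
d = -14 (d = 1 + 3*(-5) = 1 - 15 = -14)
g(W, f) = 27/14 (g(W, f) = 2 + 1/(-14) = 2 - 1/14 = 27/14)
M(-2, 6)/v + 132/g(19, 9*1) = (6 + (-2)²)/328 + 132/(27/14) = (6 + 4)*(1/328) + 132*(14/27) = 10*(1/328) + 616/9 = 5/164 + 616/9 = 101069/1476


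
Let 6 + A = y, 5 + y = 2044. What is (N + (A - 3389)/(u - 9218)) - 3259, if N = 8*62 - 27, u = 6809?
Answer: -2239918/803 ≈ -2789.4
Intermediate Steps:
y = 2039 (y = -5 + 2044 = 2039)
A = 2033 (A = -6 + 2039 = 2033)
N = 469 (N = 496 - 27 = 469)
(N + (A - 3389)/(u - 9218)) - 3259 = (469 + (2033 - 3389)/(6809 - 9218)) - 3259 = (469 - 1356/(-2409)) - 3259 = (469 - 1356*(-1/2409)) - 3259 = (469 + 452/803) - 3259 = 377059/803 - 3259 = -2239918/803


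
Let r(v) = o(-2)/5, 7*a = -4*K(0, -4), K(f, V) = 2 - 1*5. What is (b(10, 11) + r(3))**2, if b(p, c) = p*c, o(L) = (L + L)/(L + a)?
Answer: 318096/25 ≈ 12724.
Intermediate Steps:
K(f, V) = -3 (K(f, V) = 2 - 5 = -3)
a = 12/7 (a = (-4*(-3))/7 = (1/7)*12 = 12/7 ≈ 1.7143)
o(L) = 2*L/(12/7 + L) (o(L) = (L + L)/(L + 12/7) = (2*L)/(12/7 + L) = 2*L/(12/7 + L))
b(p, c) = c*p
r(v) = 14/5 (r(v) = (14*(-2)/(12 + 7*(-2)))/5 = (14*(-2)/(12 - 14))*(1/5) = (14*(-2)/(-2))*(1/5) = (14*(-2)*(-1/2))*(1/5) = 14*(1/5) = 14/5)
(b(10, 11) + r(3))**2 = (11*10 + 14/5)**2 = (110 + 14/5)**2 = (564/5)**2 = 318096/25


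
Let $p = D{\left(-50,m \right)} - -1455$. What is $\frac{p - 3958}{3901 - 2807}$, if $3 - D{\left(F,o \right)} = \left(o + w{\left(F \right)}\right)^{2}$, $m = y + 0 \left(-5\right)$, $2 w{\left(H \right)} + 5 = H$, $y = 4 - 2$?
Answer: $- \frac{12601}{4376} \approx -2.8796$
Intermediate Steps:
$y = 2$
$w{\left(H \right)} = - \frac{5}{2} + \frac{H}{2}$
$m = 2$ ($m = 2 + 0 \left(-5\right) = 2 + 0 = 2$)
$D{\left(F,o \right)} = 3 - \left(- \frac{5}{2} + o + \frac{F}{2}\right)^{2}$ ($D{\left(F,o \right)} = 3 - \left(o + \left(- \frac{5}{2} + \frac{F}{2}\right)\right)^{2} = 3 - \left(- \frac{5}{2} + o + \frac{F}{2}\right)^{2}$)
$p = \frac{3231}{4}$ ($p = \left(3 - \frac{\left(-5 - 50 + 2 \cdot 2\right)^{2}}{4}\right) - -1455 = \left(3 - \frac{\left(-5 - 50 + 4\right)^{2}}{4}\right) + 1455 = \left(3 - \frac{\left(-51\right)^{2}}{4}\right) + 1455 = \left(3 - \frac{2601}{4}\right) + 1455 = - \frac{2589}{4} + 1455 = \frac{3231}{4} \approx 807.75$)
$\frac{p - 3958}{3901 - 2807} = \frac{\frac{3231}{4} - 3958}{3901 - 2807} = - \frac{12601}{4 \cdot 1094} = \left(- \frac{12601}{4}\right) \frac{1}{1094} = - \frac{12601}{4376}$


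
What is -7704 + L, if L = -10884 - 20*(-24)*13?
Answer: -12348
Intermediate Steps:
L = -4644 (L = -10884 - (-480)*13 = -10884 - 1*(-6240) = -10884 + 6240 = -4644)
-7704 + L = -7704 - 4644 = -12348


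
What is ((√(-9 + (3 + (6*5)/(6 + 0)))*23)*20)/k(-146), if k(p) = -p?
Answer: 230*I/73 ≈ 3.1507*I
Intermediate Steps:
((√(-9 + (3 + (6*5)/(6 + 0)))*23)*20)/k(-146) = ((√(-9 + (3 + (6*5)/(6 + 0)))*23)*20)/((-1*(-146))) = ((√(-9 + (3 + 30/6))*23)*20)/146 = ((√(-9 + (3 + (⅙)*30))*23)*20)*(1/146) = ((√(-9 + (3 + 5))*23)*20)*(1/146) = ((√(-9 + 8)*23)*20)*(1/146) = ((√(-1)*23)*20)*(1/146) = ((I*23)*20)*(1/146) = ((23*I)*20)*(1/146) = (460*I)*(1/146) = 230*I/73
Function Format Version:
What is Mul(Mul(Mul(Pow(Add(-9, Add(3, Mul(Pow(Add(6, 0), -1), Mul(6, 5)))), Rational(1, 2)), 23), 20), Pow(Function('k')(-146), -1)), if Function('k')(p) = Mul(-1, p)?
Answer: Mul(Rational(230, 73), I) ≈ Mul(3.1507, I)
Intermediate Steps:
Mul(Mul(Mul(Pow(Add(-9, Add(3, Mul(Pow(Add(6, 0), -1), Mul(6, 5)))), Rational(1, 2)), 23), 20), Pow(Function('k')(-146), -1)) = Mul(Mul(Mul(Pow(Add(-9, Add(3, Mul(Pow(Add(6, 0), -1), Mul(6, 5)))), Rational(1, 2)), 23), 20), Pow(Mul(-1, -146), -1)) = Mul(Mul(Mul(Pow(Add(-9, Add(3, Mul(Pow(6, -1), 30))), Rational(1, 2)), 23), 20), Pow(146, -1)) = Mul(Mul(Mul(Pow(Add(-9, Add(3, Mul(Rational(1, 6), 30))), Rational(1, 2)), 23), 20), Rational(1, 146)) = Mul(Mul(Mul(Pow(Add(-9, Add(3, 5)), Rational(1, 2)), 23), 20), Rational(1, 146)) = Mul(Mul(Mul(Pow(Add(-9, 8), Rational(1, 2)), 23), 20), Rational(1, 146)) = Mul(Mul(Mul(Pow(-1, Rational(1, 2)), 23), 20), Rational(1, 146)) = Mul(Mul(Mul(I, 23), 20), Rational(1, 146)) = Mul(Mul(Mul(23, I), 20), Rational(1, 146)) = Mul(Mul(460, I), Rational(1, 146)) = Mul(Rational(230, 73), I)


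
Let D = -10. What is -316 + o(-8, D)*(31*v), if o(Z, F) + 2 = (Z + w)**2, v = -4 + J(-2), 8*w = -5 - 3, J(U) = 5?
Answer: 2133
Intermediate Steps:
w = -1 (w = (-5 - 3)/8 = (1/8)*(-8) = -1)
v = 1 (v = -4 + 5 = 1)
o(Z, F) = -2 + (-1 + Z)**2 (o(Z, F) = -2 + (Z - 1)**2 = -2 + (-1 + Z)**2)
-316 + o(-8, D)*(31*v) = -316 + (-2 + (-1 - 8)**2)*(31*1) = -316 + (-2 + (-9)**2)*31 = -316 + (-2 + 81)*31 = -316 + 79*31 = -316 + 2449 = 2133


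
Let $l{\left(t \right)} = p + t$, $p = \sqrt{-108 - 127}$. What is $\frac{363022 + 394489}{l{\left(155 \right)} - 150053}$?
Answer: $- \frac{113549383878}{22469410639} - \frac{757511 i \sqrt{235}}{22469410639} \approx -5.0535 - 0.00051681 i$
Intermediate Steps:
$p = i \sqrt{235}$ ($p = \sqrt{-235} = i \sqrt{235} \approx 15.33 i$)
$l{\left(t \right)} = t + i \sqrt{235}$ ($l{\left(t \right)} = i \sqrt{235} + t = t + i \sqrt{235}$)
$\frac{363022 + 394489}{l{\left(155 \right)} - 150053} = \frac{363022 + 394489}{\left(155 + i \sqrt{235}\right) - 150053} = \frac{757511}{\left(155 + i \sqrt{235}\right) - 150053} = \frac{757511}{-149898 + i \sqrt{235}}$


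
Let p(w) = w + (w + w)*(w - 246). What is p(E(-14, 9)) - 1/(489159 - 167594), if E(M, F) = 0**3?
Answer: -1/321565 ≈ -3.1098e-6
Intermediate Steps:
E(M, F) = 0
p(w) = w + 2*w*(-246 + w) (p(w) = w + (2*w)*(-246 + w) = w + 2*w*(-246 + w))
p(E(-14, 9)) - 1/(489159 - 167594) = 0*(-491 + 2*0) - 1/(489159 - 167594) = 0*(-491 + 0) - 1/321565 = 0*(-491) - 1*1/321565 = 0 - 1/321565 = -1/321565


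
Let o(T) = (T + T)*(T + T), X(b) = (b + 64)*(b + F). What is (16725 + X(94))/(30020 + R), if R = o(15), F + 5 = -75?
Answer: 18937/30920 ≈ 0.61245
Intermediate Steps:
F = -80 (F = -5 - 75 = -80)
X(b) = (-80 + b)*(64 + b) (X(b) = (b + 64)*(b - 80) = (64 + b)*(-80 + b) = (-80 + b)*(64 + b))
o(T) = 4*T**2 (o(T) = (2*T)*(2*T) = 4*T**2)
R = 900 (R = 4*15**2 = 4*225 = 900)
(16725 + X(94))/(30020 + R) = (16725 + (-5120 + 94**2 - 16*94))/(30020 + 900) = (16725 + (-5120 + 8836 - 1504))/30920 = (16725 + 2212)*(1/30920) = 18937*(1/30920) = 18937/30920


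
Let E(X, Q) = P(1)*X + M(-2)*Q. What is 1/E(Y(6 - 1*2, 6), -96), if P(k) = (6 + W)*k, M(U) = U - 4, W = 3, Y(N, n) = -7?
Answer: 1/513 ≈ 0.0019493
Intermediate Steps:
M(U) = -4 + U
P(k) = 9*k (P(k) = (6 + 3)*k = 9*k)
E(X, Q) = -6*Q + 9*X (E(X, Q) = (9*1)*X + (-4 - 2)*Q = 9*X - 6*Q = -6*Q + 9*X)
1/E(Y(6 - 1*2, 6), -96) = 1/(-6*(-96) + 9*(-7)) = 1/(576 - 63) = 1/513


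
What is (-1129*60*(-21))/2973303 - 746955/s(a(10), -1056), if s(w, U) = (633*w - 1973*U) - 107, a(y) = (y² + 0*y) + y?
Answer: 93535636175/711283785037 ≈ 0.13150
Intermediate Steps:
a(y) = y + y² (a(y) = (y² + 0) + y = y² + y = y + y²)
s(w, U) = -107 - 1973*U + 633*w (s(w, U) = (-1973*U + 633*w) - 107 = -107 - 1973*U + 633*w)
(-1129*60*(-21))/2973303 - 746955/s(a(10), -1056) = (-1129*60*(-21))/2973303 - 746955/(-107 - 1973*(-1056) + 633*(10*(1 + 10))) = -67740*(-21)*(1/2973303) - 746955/(-107 + 2083488 + 633*(10*11)) = 1422540*(1/2973303) - 746955/(-107 + 2083488 + 633*110) = 158060/330367 - 746955/(-107 + 2083488 + 69630) = 158060/330367 - 746955/2153011 = 93535636175/711283785037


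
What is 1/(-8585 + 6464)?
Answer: -1/2121 ≈ -0.00047148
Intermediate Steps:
1/(-8585 + 6464) = 1/(-2121) = -1/2121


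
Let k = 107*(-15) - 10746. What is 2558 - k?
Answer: 14909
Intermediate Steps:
k = -12351 (k = -1605 - 10746 = -12351)
2558 - k = 2558 - 1*(-12351) = 2558 + 12351 = 14909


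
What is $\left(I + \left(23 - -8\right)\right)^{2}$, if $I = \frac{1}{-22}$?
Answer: $\frac{463761}{484} \approx 958.18$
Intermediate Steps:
$I = - \frac{1}{22} \approx -0.045455$
$\left(I + \left(23 - -8\right)\right)^{2} = \left(- \frac{1}{22} + \left(23 - -8\right)\right)^{2} = \left(- \frac{1}{22} + \left(23 + 8\right)\right)^{2} = \left(- \frac{1}{22} + 31\right)^{2} = \left(\frac{681}{22}\right)^{2} = \frac{463761}{484}$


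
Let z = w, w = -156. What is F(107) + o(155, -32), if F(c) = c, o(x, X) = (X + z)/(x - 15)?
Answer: 3698/35 ≈ 105.66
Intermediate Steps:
z = -156
o(x, X) = (-156 + X)/(-15 + x) (o(x, X) = (X - 156)/(x - 15) = (-156 + X)/(-15 + x))
F(107) + o(155, -32) = 107 + (-156 - 32)/(-15 + 155) = 107 - 188/140 = 107 + (1/140)*(-188) = 107 - 47/35 = 3698/35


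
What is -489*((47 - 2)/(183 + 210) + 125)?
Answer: -8014710/131 ≈ -61181.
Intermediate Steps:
-489*((47 - 2)/(183 + 210) + 125) = -489*(45/393 + 125) = -489*(45*(1/393) + 125) = -489*(15/131 + 125) = -489*16390/131 = -1*8014710/131 = -8014710/131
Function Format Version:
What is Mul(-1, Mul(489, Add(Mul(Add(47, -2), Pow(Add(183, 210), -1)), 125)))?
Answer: Rational(-8014710, 131) ≈ -61181.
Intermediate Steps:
Mul(-1, Mul(489, Add(Mul(Add(47, -2), Pow(Add(183, 210), -1)), 125))) = Mul(-1, Mul(489, Add(Mul(45, Pow(393, -1)), 125))) = Mul(-1, Mul(489, Add(Mul(45, Rational(1, 393)), 125))) = Mul(-1, Mul(489, Add(Rational(15, 131), 125))) = Mul(-1, Mul(489, Rational(16390, 131))) = Mul(-1, Rational(8014710, 131)) = Rational(-8014710, 131)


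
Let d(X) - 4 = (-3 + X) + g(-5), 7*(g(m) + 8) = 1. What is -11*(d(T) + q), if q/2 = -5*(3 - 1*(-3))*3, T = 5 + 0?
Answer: 14003/7 ≈ 2000.4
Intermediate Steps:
g(m) = -55/7 (g(m) = -8 + (1/7)*1 = -8 + 1/7 = -55/7)
T = 5
d(X) = -48/7 + X (d(X) = 4 + ((-3 + X) - 55/7) = 4 + (-76/7 + X) = -48/7 + X)
q = -180 (q = 2*(-5*(3 - 1*(-3))*3) = 2*(-5*(3 + 3)*3) = 2*(-5*6*3) = 2*(-30*3) = 2*(-90) = -180)
-11*(d(T) + q) = -11*((-48/7 + 5) - 180) = -11*(-13/7 - 180) = -11*(-1273/7) = 14003/7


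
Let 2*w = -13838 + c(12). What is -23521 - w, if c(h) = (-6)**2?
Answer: -16620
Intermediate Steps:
c(h) = 36
w = -6901 (w = (-13838 + 36)/2 = (1/2)*(-13802) = -6901)
-23521 - w = -23521 - 1*(-6901) = -23521 + 6901 = -16620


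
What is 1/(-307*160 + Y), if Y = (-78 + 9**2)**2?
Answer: -1/49111 ≈ -2.0362e-5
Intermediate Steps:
Y = 9 (Y = (-78 + 81)**2 = 3**2 = 9)
1/(-307*160 + Y) = 1/(-307*160 + 9) = 1/(-49120 + 9) = 1/(-49111) = -1/49111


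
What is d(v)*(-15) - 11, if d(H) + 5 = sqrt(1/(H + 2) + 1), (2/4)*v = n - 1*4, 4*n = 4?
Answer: 64 - 15*sqrt(3)/2 ≈ 51.010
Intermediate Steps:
n = 1 (n = (1/4)*4 = 1)
v = -6 (v = 2*(1 - 1*4) = 2*(1 - 4) = 2*(-3) = -6)
d(H) = -5 + sqrt(1 + 1/(2 + H)) (d(H) = -5 + sqrt(1/(H + 2) + 1) = -5 + sqrt(1/(2 + H) + 1) = -5 + sqrt(1 + 1/(2 + H)))
d(v)*(-15) - 11 = (-5 + sqrt((3 - 6)/(2 - 6)))*(-15) - 11 = (-5 + sqrt(-3/(-4)))*(-15) - 11 = (-5 + sqrt(-1/4*(-3)))*(-15) - 11 = (-5 + sqrt(3/4))*(-15) - 11 = (-5 + sqrt(3)/2)*(-15) - 11 = (75 - 15*sqrt(3)/2) - 11 = 64 - 15*sqrt(3)/2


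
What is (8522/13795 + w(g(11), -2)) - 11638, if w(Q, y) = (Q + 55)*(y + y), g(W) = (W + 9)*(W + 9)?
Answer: -185644588/13795 ≈ -13457.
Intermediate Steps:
g(W) = (9 + W)**2 (g(W) = (9 + W)*(9 + W) = (9 + W)**2)
w(Q, y) = 2*y*(55 + Q) (w(Q, y) = (55 + Q)*(2*y) = 2*y*(55 + Q))
(8522/13795 + w(g(11), -2)) - 11638 = (8522/13795 + 2*(-2)*(55 + (9 + 11)**2)) - 11638 = (8522*(1/13795) + 2*(-2)*(55 + 20**2)) - 11638 = (8522/13795 + 2*(-2)*(55 + 400)) - 11638 = (8522/13795 + 2*(-2)*455) - 11638 = (8522/13795 - 1820) - 11638 = -25098378/13795 - 11638 = -185644588/13795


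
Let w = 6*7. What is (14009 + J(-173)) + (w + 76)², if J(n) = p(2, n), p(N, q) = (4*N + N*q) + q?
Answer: 27422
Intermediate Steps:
p(N, q) = q + 4*N + N*q
J(n) = 8 + 3*n (J(n) = n + 4*2 + 2*n = n + 8 + 2*n = 8 + 3*n)
w = 42
(14009 + J(-173)) + (w + 76)² = (14009 + (8 + 3*(-173))) + (42 + 76)² = (14009 + (8 - 519)) + 118² = (14009 - 511) + 13924 = 13498 + 13924 = 27422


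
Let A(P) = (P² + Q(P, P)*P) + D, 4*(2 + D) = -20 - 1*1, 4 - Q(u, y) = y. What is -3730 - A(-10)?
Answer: -14731/4 ≈ -3682.8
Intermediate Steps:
Q(u, y) = 4 - y
D = -29/4 (D = -2 + (-20 - 1*1)/4 = -2 + (-20 - 1)/4 = -2 + (¼)*(-21) = -2 - 21/4 = -29/4 ≈ -7.2500)
A(P) = -29/4 + P² + P*(4 - P) (A(P) = (P² + (4 - P)*P) - 29/4 = (P² + P*(4 - P)) - 29/4 = -29/4 + P² + P*(4 - P))
-3730 - A(-10) = -3730 - (-29/4 + 4*(-10)) = -3730 - (-29/4 - 40) = -3730 - 1*(-189/4) = -3730 + 189/4 = -14731/4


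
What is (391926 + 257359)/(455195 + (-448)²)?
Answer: 649285/655899 ≈ 0.98992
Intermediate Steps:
(391926 + 257359)/(455195 + (-448)²) = 649285/(455195 + 200704) = 649285/655899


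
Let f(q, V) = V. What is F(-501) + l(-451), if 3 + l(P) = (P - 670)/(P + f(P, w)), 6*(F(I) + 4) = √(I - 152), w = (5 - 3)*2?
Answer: -2008/447 + I*√653/6 ≈ -4.4922 + 4.259*I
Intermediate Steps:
w = 4 (w = 2*2 = 4)
F(I) = -4 + √(-152 + I)/6 (F(I) = -4 + √(I - 152)/6 = -4 + √(-152 + I)/6)
l(P) = -3 + (-670 + P)/(4 + P) (l(P) = -3 + (P - 670)/(P + 4) = -3 + (-670 + P)/(4 + P))
F(-501) + l(-451) = (-4 + √(-152 - 501)/6) + 2*(-341 - 1*(-451))/(4 - 451) = (-4 + √(-653)/6) + 2*(-341 + 451)/(-447) = (-4 + (I*√653)/6) + 2*(-1/447)*110 = (-4 + I*√653/6) - 220/447 = -2008/447 + I*√653/6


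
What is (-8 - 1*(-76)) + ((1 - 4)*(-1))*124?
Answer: 440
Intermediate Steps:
(-8 - 1*(-76)) + ((1 - 4)*(-1))*124 = (-8 + 76) - 3*(-1)*124 = 68 + 3*124 = 68 + 372 = 440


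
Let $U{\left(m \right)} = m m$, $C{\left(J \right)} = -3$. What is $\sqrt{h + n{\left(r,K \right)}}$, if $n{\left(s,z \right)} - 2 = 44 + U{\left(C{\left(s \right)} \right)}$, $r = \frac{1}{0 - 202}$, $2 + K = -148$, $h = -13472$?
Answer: $i \sqrt{13417} \approx 115.83 i$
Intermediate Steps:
$K = -150$ ($K = -2 - 148 = -150$)
$r = - \frac{1}{202}$ ($r = \frac{1}{-202} = - \frac{1}{202} \approx -0.0049505$)
$U{\left(m \right)} = m^{2}$
$n{\left(s,z \right)} = 55$ ($n{\left(s,z \right)} = 2 + \left(44 + \left(-3\right)^{2}\right) = 2 + \left(44 + 9\right) = 2 + 53 = 55$)
$\sqrt{h + n{\left(r,K \right)}} = \sqrt{-13472 + 55} = \sqrt{-13417} = i \sqrt{13417}$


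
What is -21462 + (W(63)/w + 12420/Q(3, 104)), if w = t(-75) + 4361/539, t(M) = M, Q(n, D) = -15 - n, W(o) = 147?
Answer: -16305489/736 ≈ -22154.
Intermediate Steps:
w = -736/11 (w = -75 + 4361/539 = -75 + 4361*(1/539) = -75 + 89/11 = -736/11 ≈ -66.909)
-21462 + (W(63)/w + 12420/Q(3, 104)) = -21462 + (147/(-736/11) + 12420/(-15 - 1*3)) = -21462 + (147*(-11/736) + 12420/(-15 - 3)) = -21462 + (-1617/736 + 12420/(-18)) = -21462 + (-1617/736 + 12420*(-1/18)) = -21462 + (-1617/736 - 690) = -21462 - 509457/736 = -16305489/736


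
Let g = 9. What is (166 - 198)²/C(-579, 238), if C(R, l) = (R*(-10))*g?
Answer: 512/26055 ≈ 0.019651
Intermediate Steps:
C(R, l) = -90*R (C(R, l) = (R*(-10))*9 = -10*R*9 = -90*R)
(166 - 198)²/C(-579, 238) = (166 - 198)²/((-90*(-579))) = (-32)²/52110 = 1024*(1/52110) = 512/26055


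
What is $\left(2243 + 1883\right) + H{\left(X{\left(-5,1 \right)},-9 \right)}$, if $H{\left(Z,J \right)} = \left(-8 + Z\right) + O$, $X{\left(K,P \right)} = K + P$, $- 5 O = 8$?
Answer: $\frac{20562}{5} \approx 4112.4$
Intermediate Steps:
$O = - \frac{8}{5}$ ($O = \left(- \frac{1}{5}\right) 8 = - \frac{8}{5} \approx -1.6$)
$H{\left(Z,J \right)} = - \frac{48}{5} + Z$ ($H{\left(Z,J \right)} = \left(-8 + Z\right) - \frac{8}{5} = - \frac{48}{5} + Z$)
$\left(2243 + 1883\right) + H{\left(X{\left(-5,1 \right)},-9 \right)} = \left(2243 + 1883\right) + \left(- \frac{48}{5} + \left(-5 + 1\right)\right) = 4126 - \frac{68}{5} = \frac{20562}{5}$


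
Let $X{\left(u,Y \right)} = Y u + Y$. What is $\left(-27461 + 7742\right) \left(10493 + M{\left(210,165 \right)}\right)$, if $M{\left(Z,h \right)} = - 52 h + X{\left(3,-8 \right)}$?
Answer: $-37091439$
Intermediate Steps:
$X{\left(u,Y \right)} = Y + Y u$
$M{\left(Z,h \right)} = -32 - 52 h$ ($M{\left(Z,h \right)} = - 52 h - 8 \left(1 + 3\right) = - 52 h - 32 = -32 - 52 h$)
$\left(-27461 + 7742\right) \left(10493 + M{\left(210,165 \right)}\right) = \left(-27461 + 7742\right) \left(10493 - 8612\right) = - 19719 \left(10493 - 8612\right) = \left(-19719\right) 1881 = -37091439$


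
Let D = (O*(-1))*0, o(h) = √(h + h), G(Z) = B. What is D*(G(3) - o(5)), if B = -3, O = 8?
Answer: 0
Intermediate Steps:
G(Z) = -3
o(h) = √2*√h (o(h) = √(2*h) = √2*√h)
D = 0 (D = (8*(-1))*0 = -8*0 = 0)
D*(G(3) - o(5)) = 0*(-3 - √2*√5) = 0*(-3 - √10) = 0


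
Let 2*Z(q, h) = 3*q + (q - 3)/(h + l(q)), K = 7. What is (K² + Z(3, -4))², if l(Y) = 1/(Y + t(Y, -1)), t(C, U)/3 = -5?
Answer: 11449/4 ≈ 2862.3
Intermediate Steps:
t(C, U) = -15 (t(C, U) = 3*(-5) = -15)
l(Y) = 1/(-15 + Y) (l(Y) = 1/(Y - 15) = 1/(-15 + Y))
Z(q, h) = 3*q/2 + (-3 + q)/(2*(h + 1/(-15 + q))) (Z(q, h) = (3*q + (q - 3)/(h + 1/(-15 + q)))/2 = (3*q + (-3 + q)/(h + 1/(-15 + q)))/2 = 3*q/2 + (-3 + q)/(2*(h + 1/(-15 + q))))
(K² + Z(3, -4))² = (7² + (3*3 + (-15 + 3)*(-3 + 3 + 3*(-4)*3))/(2*(1 - 4*(-15 + 3))))² = (49 + (9 - 12*(-3 + 3 - 36))/(2*(1 - 4*(-12))))² = (49 + (9 - 12*(-36))/(2*(1 + 48)))² = (49 + (½)*(9 + 432)/49)² = (49 + (½)*(1/49)*441)² = (49 + 9/2)² = (107/2)² = 11449/4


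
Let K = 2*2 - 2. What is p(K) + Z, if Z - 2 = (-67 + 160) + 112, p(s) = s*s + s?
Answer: 213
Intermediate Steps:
K = 2 (K = 4 - 2 = 2)
p(s) = s + s² (p(s) = s² + s = s + s²)
Z = 207 (Z = 2 + ((-67 + 160) + 112) = 2 + (93 + 112) = 2 + 205 = 207)
p(K) + Z = 2*(1 + 2) + 207 = 2*3 + 207 = 6 + 207 = 213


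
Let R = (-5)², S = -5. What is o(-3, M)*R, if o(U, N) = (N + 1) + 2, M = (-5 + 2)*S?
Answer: 450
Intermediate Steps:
M = 15 (M = (-5 + 2)*(-5) = -3*(-5) = 15)
R = 25
o(U, N) = 3 + N (o(U, N) = (1 + N) + 2 = 3 + N)
o(-3, M)*R = (3 + 15)*25 = 18*25 = 450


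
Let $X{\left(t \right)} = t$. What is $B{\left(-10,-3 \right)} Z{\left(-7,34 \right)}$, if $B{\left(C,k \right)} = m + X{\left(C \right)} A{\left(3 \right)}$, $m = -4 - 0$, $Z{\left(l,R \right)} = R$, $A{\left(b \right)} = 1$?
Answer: $-476$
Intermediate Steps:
$m = -4$ ($m = -4 + 0 = -4$)
$B{\left(C,k \right)} = -4 + C$ ($B{\left(C,k \right)} = -4 + C 1 = -4 + C$)
$B{\left(-10,-3 \right)} Z{\left(-7,34 \right)} = \left(-4 - 10\right) 34 = \left(-14\right) 34 = -476$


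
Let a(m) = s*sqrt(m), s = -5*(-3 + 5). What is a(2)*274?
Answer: -2740*sqrt(2) ≈ -3874.9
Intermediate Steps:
s = -10 (s = -5*2 = -10)
a(m) = -10*sqrt(m)
a(2)*274 = -10*sqrt(2)*274 = -2740*sqrt(2)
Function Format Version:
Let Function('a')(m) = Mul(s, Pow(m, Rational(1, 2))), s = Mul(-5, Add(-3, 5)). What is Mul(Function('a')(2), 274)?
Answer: Mul(-2740, Pow(2, Rational(1, 2))) ≈ -3874.9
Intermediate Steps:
s = -10 (s = Mul(-5, 2) = -10)
Function('a')(m) = Mul(-10, Pow(m, Rational(1, 2)))
Mul(Function('a')(2), 274) = Mul(Mul(-10, Pow(2, Rational(1, 2))), 274) = Mul(-2740, Pow(2, Rational(1, 2)))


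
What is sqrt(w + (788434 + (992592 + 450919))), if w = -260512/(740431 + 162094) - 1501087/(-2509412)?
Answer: sqrt(114484310014544970614326262843)/226480706530 ≈ 1494.0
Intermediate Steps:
w = 701036605731/2264807065300 (w = -260512/902525 - 1501087*(-1/2509412) = -260512*1/902525 + 1501087/2509412 = -260512/902525 + 1501087/2509412 = 701036605731/2264807065300 ≈ 0.30954)
sqrt(w + (788434 + (992592 + 450919))) = sqrt(701036605731/2264807065300 + (788434 + (992592 + 450919))) = sqrt(701036605731/2264807065300 + (788434 + 1443511)) = sqrt(701036605731/2264807065300 + 2231945) = sqrt(5054925506397614231/2264807065300) = sqrt(114484310014544970614326262843)/226480706530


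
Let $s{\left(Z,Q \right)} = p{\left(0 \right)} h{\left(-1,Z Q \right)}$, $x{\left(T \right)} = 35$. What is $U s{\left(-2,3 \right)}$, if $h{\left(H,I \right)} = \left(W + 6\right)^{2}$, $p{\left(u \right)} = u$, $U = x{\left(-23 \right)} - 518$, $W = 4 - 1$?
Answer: $0$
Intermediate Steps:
$W = 3$ ($W = 4 - 1 = 3$)
$U = -483$ ($U = 35 - 518 = -483$)
$h{\left(H,I \right)} = 81$ ($h{\left(H,I \right)} = \left(3 + 6\right)^{2} = 9^{2} = 81$)
$s{\left(Z,Q \right)} = 0$ ($s{\left(Z,Q \right)} = 0 \cdot 81 = 0$)
$U s{\left(-2,3 \right)} = \left(-483\right) 0 = 0$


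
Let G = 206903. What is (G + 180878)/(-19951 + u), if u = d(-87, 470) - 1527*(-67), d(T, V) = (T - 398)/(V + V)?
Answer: 72902828/15483207 ≈ 4.7085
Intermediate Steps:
d(T, V) = (-398 + T)/(2*V) (d(T, V) = (-398 + T)/((2*V)) = (-398 + T)*(1/(2*V)) = (-398 + T)/(2*V))
u = 19233995/188 (u = (½)*(-398 - 87)/470 - 1527*(-67) = (½)*(1/470)*(-485) + 102309 = -97/188 + 102309 = 19233995/188 ≈ 1.0231e+5)
(G + 180878)/(-19951 + u) = (206903 + 180878)/(-19951 + 19233995/188) = 387781/(15483207/188) = 387781*(188/15483207) = 72902828/15483207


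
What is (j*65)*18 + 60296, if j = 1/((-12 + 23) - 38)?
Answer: 180758/3 ≈ 60253.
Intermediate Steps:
j = -1/27 (j = 1/(11 - 38) = 1/(-27) = -1/27 ≈ -0.037037)
(j*65)*18 + 60296 = -1/27*65*18 + 60296 = -65/27*18 + 60296 = -130/3 + 60296 = 180758/3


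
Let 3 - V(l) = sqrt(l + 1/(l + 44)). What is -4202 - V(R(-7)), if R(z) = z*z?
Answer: -4205 + sqrt(423894)/93 ≈ -4198.0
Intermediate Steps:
R(z) = z**2
V(l) = 3 - sqrt(l + 1/(44 + l)) (V(l) = 3 - sqrt(l + 1/(l + 44)) = 3 - sqrt(l + 1/(44 + l)))
-4202 - V(R(-7)) = -4202 - (3 - sqrt((1 + (-7)**2*(44 + (-7)**2))/(44 + (-7)**2))) = -4202 - (3 - sqrt((1 + 49*(44 + 49))/(44 + 49))) = -4202 - (3 - sqrt((1 + 49*93)/93)) = -4202 - (3 - sqrt((1 + 4557)/93)) = -4202 - (3 - sqrt((1/93)*4558)) = -4202 - (3 - sqrt(4558/93)) = -4202 - (3 - sqrt(423894)/93) = -4202 + (-3 + sqrt(423894)/93) = -4205 + sqrt(423894)/93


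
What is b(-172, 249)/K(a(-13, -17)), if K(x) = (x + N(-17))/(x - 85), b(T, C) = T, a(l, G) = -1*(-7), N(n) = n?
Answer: -6708/5 ≈ -1341.6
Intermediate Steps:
a(l, G) = 7
K(x) = (-17 + x)/(-85 + x) (K(x) = (x - 17)/(x - 85) = (-17 + x)/(-85 + x))
b(-172, 249)/K(a(-13, -17)) = -172*(-85 + 7)/(-17 + 7) = -172/(-10/(-78)) = -172/((-1/78*(-10))) = -172/5/39 = -172*39/5 = -6708/5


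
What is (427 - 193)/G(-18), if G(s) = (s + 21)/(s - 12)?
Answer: -2340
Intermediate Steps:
G(s) = (21 + s)/(-12 + s)
(427 - 193)/G(-18) = (427 - 193)/(((21 - 18)/(-12 - 18))) = 234/((3/(-30))) = 234/((-1/30*3)) = 234/(-⅒) = 234*(-10) = -2340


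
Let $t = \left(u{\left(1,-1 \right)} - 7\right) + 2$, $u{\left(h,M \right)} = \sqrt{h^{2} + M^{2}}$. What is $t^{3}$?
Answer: $-155 + 77 \sqrt{2} \approx -46.106$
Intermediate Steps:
$u{\left(h,M \right)} = \sqrt{M^{2} + h^{2}}$
$t = -5 + \sqrt{2}$ ($t = \left(\sqrt{\left(-1\right)^{2} + 1^{2}} - 7\right) + 2 = \left(\sqrt{1 + 1} - 7\right) + 2 = \left(\sqrt{2} - 7\right) + 2 = \left(-7 + \sqrt{2}\right) + 2 = -5 + \sqrt{2} \approx -3.5858$)
$t^{3} = \left(-5 + \sqrt{2}\right)^{3}$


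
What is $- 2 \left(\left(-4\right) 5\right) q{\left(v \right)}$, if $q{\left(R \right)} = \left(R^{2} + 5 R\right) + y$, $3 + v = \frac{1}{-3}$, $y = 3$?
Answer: $- \frac{920}{9} \approx -102.22$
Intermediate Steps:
$v = - \frac{10}{3}$ ($v = -3 + \frac{1}{-3} = -3 - \frac{1}{3} = - \frac{10}{3} \approx -3.3333$)
$q{\left(R \right)} = 3 + R^{2} + 5 R$ ($q{\left(R \right)} = \left(R^{2} + 5 R\right) + 3 = 3 + R^{2} + 5 R$)
$- 2 \left(\left(-4\right) 5\right) q{\left(v \right)} = - 2 \left(\left(-4\right) 5\right) \left(3 + \left(- \frac{10}{3}\right)^{2} + 5 \left(- \frac{10}{3}\right)\right) = \left(-2\right) \left(-20\right) \left(3 + \frac{100}{9} - \frac{50}{3}\right) = 40 \left(- \frac{23}{9}\right) = - \frac{920}{9}$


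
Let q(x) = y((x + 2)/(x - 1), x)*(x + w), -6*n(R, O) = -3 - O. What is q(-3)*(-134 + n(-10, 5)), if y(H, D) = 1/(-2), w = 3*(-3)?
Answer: -796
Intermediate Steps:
n(R, O) = ½ + O/6 (n(R, O) = -(-3 - O)/6 = ½ + O/6)
w = -9
y(H, D) = -½
q(x) = 9/2 - x/2 (q(x) = -(x - 9)/2 = -(-9 + x)/2 = 9/2 - x/2)
q(-3)*(-134 + n(-10, 5)) = (9/2 - ½*(-3))*(-134 + (½ + (⅙)*5)) = (9/2 + 3/2)*(-134 + (½ + ⅚)) = 6*(-134 + 4/3) = 6*(-398/3) = -796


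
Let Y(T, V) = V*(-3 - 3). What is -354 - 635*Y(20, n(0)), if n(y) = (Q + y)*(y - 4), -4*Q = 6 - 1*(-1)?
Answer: 26316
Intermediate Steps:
Q = -7/4 (Q = -(6 - 1*(-1))/4 = -(6 + 1)/4 = -¼*7 = -7/4 ≈ -1.7500)
n(y) = (-4 + y)*(-7/4 + y) (n(y) = (-7/4 + y)*(y - 4) = (-7/4 + y)*(-4 + y) = (-4 + y)*(-7/4 + y))
Y(T, V) = -6*V (Y(T, V) = V*(-6) = -6*V)
-354 - 635*Y(20, n(0)) = -354 - (-3810)*(7 + 0² - 23/4*0) = -354 - (-3810)*(7 + 0 + 0) = -354 - (-3810)*7 = -354 - 635*(-42) = -354 + 26670 = 26316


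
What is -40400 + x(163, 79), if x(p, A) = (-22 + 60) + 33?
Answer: -40329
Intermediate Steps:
x(p, A) = 71 (x(p, A) = 38 + 33 = 71)
-40400 + x(163, 79) = -40400 + 71 = -40329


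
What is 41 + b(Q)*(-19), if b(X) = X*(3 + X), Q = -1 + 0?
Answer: 79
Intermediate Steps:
Q = -1
41 + b(Q)*(-19) = 41 - (3 - 1)*(-19) = 41 - 1*2*(-19) = 41 - 2*(-19) = 41 + 38 = 79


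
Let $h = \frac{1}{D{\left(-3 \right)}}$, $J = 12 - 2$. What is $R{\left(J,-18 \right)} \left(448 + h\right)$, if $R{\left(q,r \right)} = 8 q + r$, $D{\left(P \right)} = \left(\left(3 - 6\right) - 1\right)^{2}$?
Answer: $\frac{222239}{8} \approx 27780.0$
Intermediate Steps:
$J = 10$
$D{\left(P \right)} = 16$ ($D{\left(P \right)} = \left(\left(3 - 6\right) - 1\right)^{2} = \left(-3 - 1\right)^{2} = \left(-4\right)^{2} = 16$)
$R{\left(q,r \right)} = r + 8 q$
$h = \frac{1}{16} \approx 0.0625$
$R{\left(J,-18 \right)} \left(448 + h\right) = \left(-18 + 8 \cdot 10\right) \left(448 + \frac{1}{16}\right) = \left(-18 + 80\right) \frac{7169}{16} = 62 \cdot \frac{7169}{16} = \frac{222239}{8}$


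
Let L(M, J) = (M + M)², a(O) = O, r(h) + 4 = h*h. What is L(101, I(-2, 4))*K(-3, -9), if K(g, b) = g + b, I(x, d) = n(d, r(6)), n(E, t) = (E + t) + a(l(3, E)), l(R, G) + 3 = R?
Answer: -489648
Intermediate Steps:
r(h) = -4 + h² (r(h) = -4 + h*h = -4 + h²)
l(R, G) = -3 + R
n(E, t) = E + t (n(E, t) = (E + t) + (-3 + 3) = (E + t) + 0 = E + t)
I(x, d) = 32 + d (I(x, d) = d + (-4 + 6²) = d + (-4 + 36) = d + 32 = 32 + d)
K(g, b) = b + g
L(M, J) = 4*M² (L(M, J) = (2*M)² = 4*M²)
L(101, I(-2, 4))*K(-3, -9) = (4*101²)*(-9 - 3) = (4*10201)*(-12) = 40804*(-12) = -489648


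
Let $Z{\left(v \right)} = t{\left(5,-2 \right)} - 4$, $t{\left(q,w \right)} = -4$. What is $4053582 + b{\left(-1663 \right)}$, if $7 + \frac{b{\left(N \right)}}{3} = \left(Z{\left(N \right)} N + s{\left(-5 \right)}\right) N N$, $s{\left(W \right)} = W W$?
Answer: $110590861164$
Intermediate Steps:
$s{\left(W \right)} = W^{2}$
$Z{\left(v \right)} = -8$ ($Z{\left(v \right)} = -4 - 4 = -8$)
$b{\left(N \right)} = -21 + 3 N^{2} \left(25 - 8 N\right)$ ($b{\left(N \right)} = -21 + 3 \left(- 8 N + \left(-5\right)^{2}\right) N N = -21 + 3 \left(- 8 N + 25\right) N N = -21 + 3 \left(25 - 8 N\right) N N = -21 + 3 N \left(25 - 8 N\right) N = -21 + 3 N^{2} \left(25 - 8 N\right)$)
$4053582 + b{\left(-1663 \right)} = 4053582 - \left(21 - 110379389928 - 207417675\right) = 4053582 - -110586807582 = 4053582 + \left(-21 + 110379389928 + 207417675\right) = 4053582 + 110586807582 = 110590861164$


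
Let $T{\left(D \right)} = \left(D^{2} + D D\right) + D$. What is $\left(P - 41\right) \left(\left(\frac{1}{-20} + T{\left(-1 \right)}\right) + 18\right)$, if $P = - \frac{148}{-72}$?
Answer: $- \frac{265679}{360} \approx -738.0$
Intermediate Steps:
$T{\left(D \right)} = D + 2 D^{2}$ ($T{\left(D \right)} = \left(D^{2} + D^{2}\right) + D = 2 D^{2} + D = D + 2 D^{2}$)
$P = \frac{37}{18}$ ($P = \left(-148\right) \left(- \frac{1}{72}\right) = \frac{37}{18} \approx 2.0556$)
$\left(P - 41\right) \left(\left(\frac{1}{-20} + T{\left(-1 \right)}\right) + 18\right) = \left(\frac{37}{18} - 41\right) \left(\left(\frac{1}{-20} - \left(1 + 2 \left(-1\right)\right)\right) + 18\right) = \left(\frac{37}{18} + \left(-68 + 27\right)\right) \left(\left(- \frac{1}{20} - \left(1 - 2\right)\right) + 18\right) = \left(\frac{37}{18} - 41\right) \left(\left(- \frac{1}{20} - -1\right) + 18\right) = - \frac{701 \left(\left(- \frac{1}{20} + 1\right) + 18\right)}{18} = - \frac{701 \left(\frac{19}{20} + 18\right)}{18} = \left(- \frac{701}{18}\right) \frac{379}{20} = - \frac{265679}{360}$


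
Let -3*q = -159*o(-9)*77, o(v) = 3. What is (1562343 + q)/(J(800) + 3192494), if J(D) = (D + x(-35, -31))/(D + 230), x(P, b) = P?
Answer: 324364716/657653917 ≈ 0.49322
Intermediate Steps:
J(D) = (-35 + D)/(230 + D) (J(D) = (D - 35)/(D + 230) = (-35 + D)/(230 + D))
q = 12243 (q = -(-159*3)*77/3 = -(-159)*77 = -⅓*(-36729) = 12243)
(1562343 + q)/(J(800) + 3192494) = (1562343 + 12243)/((-35 + 800)/(230 + 800) + 3192494) = 1574586/(765/1030 + 3192494) = 1574586/((1/1030)*765 + 3192494) = 1574586/(153/206 + 3192494) = 1574586/(657653917/206) = 1574586*(206/657653917) = 324364716/657653917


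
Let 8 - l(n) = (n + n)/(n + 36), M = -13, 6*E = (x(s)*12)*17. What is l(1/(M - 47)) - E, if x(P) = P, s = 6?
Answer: -423162/2159 ≈ -196.00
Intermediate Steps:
E = 204 (E = ((6*12)*17)/6 = (72*17)/6 = (⅙)*1224 = 204)
l(n) = 8 - 2*n/(36 + n) (l(n) = 8 - (n + n)/(n + 36) = 8 - 2*n/(36 + n))
l(1/(M - 47)) - E = 6*(48 + 1/(-13 - 47))/(36 + 1/(-13 - 47)) - 1*204 = 6*(48 + 1/(-60))/(36 + 1/(-60)) - 204 = 6*(48 - 1/60)/(36 - 1/60) - 204 = 6*(2879/60)/(2159/60) - 204 = 6*(60/2159)*(2879/60) - 204 = 17274/2159 - 204 = -423162/2159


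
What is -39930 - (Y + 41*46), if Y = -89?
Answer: -41727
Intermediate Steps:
-39930 - (Y + 41*46) = -39930 - (-89 + 41*46) = -39930 - (-89 + 1886) = -39930 - 1*1797 = -39930 - 1797 = -41727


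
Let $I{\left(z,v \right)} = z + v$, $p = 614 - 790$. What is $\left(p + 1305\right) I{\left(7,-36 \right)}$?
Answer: $-32741$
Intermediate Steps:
$p = -176$
$I{\left(z,v \right)} = v + z$
$\left(p + 1305\right) I{\left(7,-36 \right)} = \left(-176 + 1305\right) \left(-36 + 7\right) = 1129 \left(-29\right) = -32741$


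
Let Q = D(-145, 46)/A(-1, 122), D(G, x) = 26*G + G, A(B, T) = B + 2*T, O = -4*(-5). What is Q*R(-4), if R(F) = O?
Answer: -2900/9 ≈ -322.22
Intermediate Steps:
O = 20
R(F) = 20
D(G, x) = 27*G
Q = -145/9 (Q = (27*(-145))/(-1 + 2*122) = -3915/(-1 + 244) = -3915/243 = -3915*1/243 = -145/9 ≈ -16.111)
Q*R(-4) = -145/9*20 = -2900/9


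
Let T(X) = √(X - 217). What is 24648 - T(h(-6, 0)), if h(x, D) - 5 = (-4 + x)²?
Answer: 24648 - 4*I*√7 ≈ 24648.0 - 10.583*I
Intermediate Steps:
h(x, D) = 5 + (-4 + x)²
T(X) = √(-217 + X)
24648 - T(h(-6, 0)) = 24648 - √(-217 + (5 + (-4 - 6)²)) = 24648 - √(-217 + (5 + (-10)²)) = 24648 - √(-217 + (5 + 100)) = 24648 - √(-217 + 105) = 24648 - √(-112) = 24648 - 4*I*√7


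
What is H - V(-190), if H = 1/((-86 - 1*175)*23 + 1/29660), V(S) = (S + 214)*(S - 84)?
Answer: 1170850056244/178048979 ≈ 6576.0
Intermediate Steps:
V(S) = (-84 + S)*(214 + S) (V(S) = (214 + S)*(-84 + S) = (-84 + S)*(214 + S))
H = -29660/178048979 (H = 1/((-86 - 175)*23 + 1/29660) = 1/(-261*23 + 1/29660) = 1/(-6003 + 1/29660) = 1/(-178048979/29660) = -29660/178048979 ≈ -0.00016658)
H - V(-190) = -29660/178048979 - (-17976 + (-190)² + 130*(-190)) = -29660/178048979 - (-17976 + 36100 - 24700) = -29660/178048979 - 1*(-6576) = -29660/178048979 + 6576 = 1170850056244/178048979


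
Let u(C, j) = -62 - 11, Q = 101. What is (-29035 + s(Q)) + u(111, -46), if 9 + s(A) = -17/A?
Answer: -2940834/101 ≈ -29117.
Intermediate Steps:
u(C, j) = -73
s(A) = -9 - 17/A
(-29035 + s(Q)) + u(111, -46) = (-29035 + (-9 - 17/101)) - 73 = (-29035 - 926/101) - 73 = -2933461/101 - 73 = -2940834/101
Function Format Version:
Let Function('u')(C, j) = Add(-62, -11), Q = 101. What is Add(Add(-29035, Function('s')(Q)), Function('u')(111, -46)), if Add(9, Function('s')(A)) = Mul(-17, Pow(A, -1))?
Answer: Rational(-2940834, 101) ≈ -29117.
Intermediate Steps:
Function('u')(C, j) = -73
Function('s')(A) = Add(-9, Mul(-17, Pow(A, -1)))
Add(Add(-29035, Function('s')(Q)), Function('u')(111, -46)) = Add(Add(-29035, Add(-9, Mul(-17, Pow(101, -1)))), -73) = Add(Add(-29035, Add(-9, Mul(-17, Rational(1, 101)))), -73) = Add(Add(-29035, Add(-9, Rational(-17, 101))), -73) = Add(Add(-29035, Rational(-926, 101)), -73) = Add(Rational(-2933461, 101), -73) = Rational(-2940834, 101)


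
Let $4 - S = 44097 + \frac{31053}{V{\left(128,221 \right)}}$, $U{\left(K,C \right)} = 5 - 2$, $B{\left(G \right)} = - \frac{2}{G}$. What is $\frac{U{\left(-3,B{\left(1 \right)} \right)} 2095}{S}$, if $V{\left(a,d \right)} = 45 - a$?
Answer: $- \frac{521655}{3628666} \approx -0.14376$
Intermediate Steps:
$U{\left(K,C \right)} = 3$ ($U{\left(K,C \right)} = 5 - 2 = 3$)
$S = - \frac{3628666}{83}$ ($S = 4 - \left(44097 + \frac{31053}{45 - 128}\right) = 4 - \left(44097 + \frac{31053}{-83}\right) = 4 - \left(44097 + 31053 \left(- \frac{1}{83}\right)\right) = 4 - \left(44097 - \frac{31053}{83}\right) = 4 - \frac{3628998}{83} = - \frac{3628666}{83} \approx -43719.0$)
$\frac{U{\left(-3,B{\left(1 \right)} \right)} 2095}{S} = \frac{3 \cdot 2095}{- \frac{3628666}{83}} = 6285 \left(- \frac{83}{3628666}\right) = - \frac{521655}{3628666}$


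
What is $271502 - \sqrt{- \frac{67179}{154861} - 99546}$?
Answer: $271502 - \frac{3 i \sqrt{5413413921985}}{22123} \approx 2.715 \cdot 10^{5} - 315.51 i$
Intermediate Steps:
$271502 - \sqrt{- \frac{67179}{154861} - 99546} = 271502 - \sqrt{\left(-67179\right) \frac{1}{154861} - 99546} = 271502 - \sqrt{- \frac{9597}{22123} - 99546} = 271502 - \sqrt{- \frac{2202265755}{22123}} = 271502 - \frac{3 i \sqrt{5413413921985}}{22123}$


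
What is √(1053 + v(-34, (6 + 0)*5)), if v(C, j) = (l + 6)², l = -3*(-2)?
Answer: 3*√133 ≈ 34.598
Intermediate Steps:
l = 6
v(C, j) = 144 (v(C, j) = (6 + 6)² = 12² = 144)
√(1053 + v(-34, (6 + 0)*5)) = √(1053 + 144) = √1197 = 3*√133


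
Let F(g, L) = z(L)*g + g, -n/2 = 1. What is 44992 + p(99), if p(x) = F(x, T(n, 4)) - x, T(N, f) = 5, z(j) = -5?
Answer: 44497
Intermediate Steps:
n = -2 (n = -2*1 = -2)
F(g, L) = -4*g (F(g, L) = -5*g + g = -4*g)
p(x) = -5*x (p(x) = -4*x - x = -5*x)
44992 + p(99) = 44992 - 5*99 = 44992 - 495 = 44497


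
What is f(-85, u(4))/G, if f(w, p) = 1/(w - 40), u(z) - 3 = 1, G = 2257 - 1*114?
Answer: -1/267875 ≈ -3.7331e-6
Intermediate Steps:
G = 2143 (G = 2257 - 114 = 2143)
u(z) = 4 (u(z) = 3 + 1 = 4)
f(w, p) = 1/(-40 + w)
f(-85, u(4))/G = 1/(-40 - 85*2143) = (1/2143)/(-125) = -1/125*1/2143 = -1/267875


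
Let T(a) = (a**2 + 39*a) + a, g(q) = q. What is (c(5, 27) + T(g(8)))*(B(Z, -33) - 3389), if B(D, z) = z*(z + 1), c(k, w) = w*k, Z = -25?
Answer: -1210827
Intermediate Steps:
c(k, w) = k*w
B(D, z) = z*(1 + z)
T(a) = a**2 + 40*a
(c(5, 27) + T(g(8)))*(B(Z, -33) - 3389) = (5*27 + 8*(40 + 8))*(-33*(1 - 33) - 3389) = (135 + 8*48)*(-33*(-32) - 3389) = (135 + 384)*(1056 - 3389) = 519*(-2333) = -1210827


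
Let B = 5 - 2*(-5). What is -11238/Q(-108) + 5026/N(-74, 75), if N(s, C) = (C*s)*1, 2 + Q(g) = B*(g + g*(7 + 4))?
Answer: -8836148/26975775 ≈ -0.32756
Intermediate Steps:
B = 15 (B = 5 + 10 = 15)
Q(g) = -2 + 180*g (Q(g) = -2 + 15*(g + g*(7 + 4)) = -2 + 15*(g + g*11) = -2 + 15*(g + 11*g) = -2 + 15*(12*g) = -2 + 180*g)
N(s, C) = C*s
-11238/Q(-108) + 5026/N(-74, 75) = -11238/(-2 + 180*(-108)) + 5026/((75*(-74))) = -11238/(-2 - 19440) + 5026/(-5550) = -11238/(-19442) + 5026*(-1/5550) = -11238*(-1/19442) - 2513/2775 = 5619/9721 - 2513/2775 = -8836148/26975775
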